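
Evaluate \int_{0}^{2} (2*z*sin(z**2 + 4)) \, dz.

cos(4) - cos(8)

Let u = z**2 + 4, so du = 2*z dz. When z = 0, u = 4; when z = 2, u = 8.
The integral becomes ∫ sin(u) du from 4 to 8, with antiderivative -cos(u).
Back in z: F(z) = -cos(z**2 + 4).
Then F(2) - F(0) = (-cos(8)) - (-cos(4)) = cos(4) - cos(8).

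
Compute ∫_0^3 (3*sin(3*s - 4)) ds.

Let u = 3*s - 4, so du = 3 ds. When s = 0, u = -4; when s = 3, u = 5.
The integral becomes ∫ sin(u) du from -4 to 5, with antiderivative -cos(u).
Back in s: F(s) = -cos(3*s - 4).
Then F(3) - F(0) = (-cos(5)) - (-cos(4)) = cos(4) - cos(5).

cos(4) - cos(5)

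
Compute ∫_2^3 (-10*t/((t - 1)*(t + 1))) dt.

-15*log(2) + 5*log(3)

Factor the denominator: t**2 - 1 = (t + 1)(t - 1).
Partial fractions: -10*t/((t - 1)*(t + 1)) = -5/(t + 1) - 5/(t - 1).
An antiderivative is F(t) = -5*log(t - 1) - 5*log(t + 1).
Then F(3) - F(2) = (-15*log(2)) - (-5*log(3)) = -15*log(2) + 5*log(3).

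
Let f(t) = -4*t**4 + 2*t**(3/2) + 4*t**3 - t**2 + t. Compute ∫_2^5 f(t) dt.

-18939/10 - 16*sqrt(2)/5 + 20*sqrt(5)

By the power rule, an antiderivative is F(t) = 4*t**(5/2)/5 - 4*t**5/5 + t**4 - t**3/3 + t**2/2.
Then F(5) - F(2) = (-11425/6 + 20*sqrt(5)) - (-154/15 + 16*sqrt(2)/5) = -18939/10 - 16*sqrt(2)/5 + 20*sqrt(5).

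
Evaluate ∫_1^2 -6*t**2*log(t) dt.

Integrate by parts once (u = ln t, dv = -6*t**2 dt).
An antiderivative is F(t) = -2*t**3*(3*log(t) - 1)/3.
Then F(2) - F(1) = (16/3 - 16*log(2)) - (2/3) = 14/3 - 16*log(2).

14/3 - 16*log(2)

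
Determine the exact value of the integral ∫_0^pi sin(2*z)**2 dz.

pi/2

Use the identity sin^2(2*z) = (1 - cos(4*z))/2.
An antiderivative is F(z) = z/2 - sin(4*z)/8.
Then F(pi) - F(0) = (pi/2) - (0) = pi/2.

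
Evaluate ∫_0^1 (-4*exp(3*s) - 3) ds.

-4*exp(3)/3 - 5/3

An antiderivative is F(s) = -4*exp(3*s)/3 - 3*s.
Then F(1) - F(0) = (-4*exp(3)/3 - 3) - (-4/3) = -4*exp(3)/3 - 5/3.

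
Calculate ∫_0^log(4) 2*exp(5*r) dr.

Let u = exp(r), so du = exp(r) dr. When r = 0, u = 1; when r = log(4), u = 4.
The integral becomes 2·∫ u**4 du from 1 to 4, with antiderivative 2*u**5/5.
Back in r: F(r) = 2*exp(5*r)/5.
Then F(log(4)) - F(0) = (2048/5) - (2/5) = 2046/5.

2046/5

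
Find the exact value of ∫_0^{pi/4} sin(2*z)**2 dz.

Use the identity sin^2(2*z) = (1 - cos(4*z))/2.
An antiderivative is F(z) = z/2 - sin(4*z)/8.
Then F(pi/4) - F(0) = (pi/8) - (0) = pi/8.

pi/8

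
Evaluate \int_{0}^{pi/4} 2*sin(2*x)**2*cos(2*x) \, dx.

1/3

Let u = sin(2*x), so du = 2*cos(2*x) dx. When x = 0, u = 0; when x = pi/4, u = 1.
The integral becomes ∫ u**2 du from 0 to 1, with antiderivative u**3/3.
Back in x: F(x) = sin(2*x)**3/3.
Then F(pi/4) - F(0) = (1/3) - (0) = 1/3.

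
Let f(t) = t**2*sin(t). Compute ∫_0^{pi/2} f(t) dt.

Integrate by parts twice (u = t^2, dv = sin(t) dt).
An antiderivative is F(t) = -t**2*cos(t) + 2*t*sin(t) + 2*cos(t).
Then F(pi/2) - F(0) = (pi) - (2) = -2 + pi.

-2 + pi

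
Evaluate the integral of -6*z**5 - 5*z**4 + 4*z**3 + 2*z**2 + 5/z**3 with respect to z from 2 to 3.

-57455/72

By the power rule, an antiderivative is F(z) = -z**6 - z**5 + z**4 + 2*z**3/3 - 5/(2*z**2).
Then F(3) - F(2) = (-15719/18) - (-1807/24) = -57455/72.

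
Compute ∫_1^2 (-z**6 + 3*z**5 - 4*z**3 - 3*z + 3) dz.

By the power rule, an antiderivative is F(z) = -z**7/7 + z**6/2 - z**4 - 3*z**2/2 + 3*z.
Then F(2) - F(1) = (-16/7) - (6/7) = -22/7.

-22/7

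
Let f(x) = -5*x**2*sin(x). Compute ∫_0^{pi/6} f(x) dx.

Integrate by parts twice (u = x^2, dv = -5*sin(x) dx).
An antiderivative is F(x) = 5*x**2*cos(x) - 10*x*sin(x) - 10*cos(x).
Then F(pi/6) - F(0) = (-5*sqrt(3) - 5*pi/6 + 5*sqrt(3)*pi**2/72) - (-10) = -5*sqrt(3) - 5*pi/6 + 5*sqrt(3)*pi**2/72 + 10.

-5*sqrt(3) - 5*pi/6 + 5*sqrt(3)*pi**2/72 + 10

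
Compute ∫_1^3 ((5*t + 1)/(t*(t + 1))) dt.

Factor the denominator: t**2 + t = (t + 1)t.
Partial fractions: (5*t + 1)/(t*(t + 1)) = 4/(t + 1) + 1/t.
An antiderivative is F(t) = log(t) + 4*log(t + 1).
Then F(3) - F(1) = (log(3) + 8*log(2)) - (log(16)) = log(48).

log(48)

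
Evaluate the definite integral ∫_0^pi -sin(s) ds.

An antiderivative is F(s) = cos(s).
Then F(pi) - F(0) = (-1) - (1) = -2.

-2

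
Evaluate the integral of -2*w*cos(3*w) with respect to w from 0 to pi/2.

Integrate by parts once (u = w, dv = -2*cos(3*w) dw).
An antiderivative is F(w) = -2*w*sin(3*w)/3 - 2*cos(3*w)/9.
Then F(pi/2) - F(0) = (pi/3) - (-2/9) = 2/9 + pi/3.

2/9 + pi/3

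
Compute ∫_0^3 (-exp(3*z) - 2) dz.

An antiderivative is F(z) = -exp(3*z)/3 - 2*z.
Then F(3) - F(0) = (-exp(9)/3 - 6) - (-1/3) = -exp(9)/3 - 17/3.

-exp(9)/3 - 17/3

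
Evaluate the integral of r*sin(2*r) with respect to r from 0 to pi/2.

Integrate by parts once (u = r, dv = sin(2*r) dr).
An antiderivative is F(r) = -r*cos(2*r)/2 + sin(2*r)/4.
Then F(pi/2) - F(0) = (pi/4) - (0) = pi/4.

pi/4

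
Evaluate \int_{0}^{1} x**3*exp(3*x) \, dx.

2/27 + 4*exp(3)/27

Integrate by parts 3 times (u = x^3, dv = exp(3*x) dx).
An antiderivative is F(x) = (9*x**3 - 9*x**2 + 6*x - 2)*exp(3*x)/27.
Then F(1) - F(0) = (4*exp(3)/27) - (-2/27) = 2/27 + 4*exp(3)/27.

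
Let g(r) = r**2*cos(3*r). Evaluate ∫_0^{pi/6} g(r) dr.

Integrate by parts twice (u = r^2, dv = cos(3*r) dr).
An antiderivative is F(r) = r**2*sin(3*r)/3 + 2*r*cos(3*r)/9 - 2*sin(3*r)/27.
Then F(pi/6) - F(0) = (-2/27 + pi**2/108) - (0) = -2/27 + pi**2/108.

-2/27 + pi**2/108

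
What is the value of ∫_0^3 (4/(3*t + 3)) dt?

8*log(2)/3

An antiderivative is F(t) = 4*log(3*t + 3)/3.
Then F(3) - F(0) = (4*log(12)/3) - (4*log(3)/3) = 8*log(2)/3.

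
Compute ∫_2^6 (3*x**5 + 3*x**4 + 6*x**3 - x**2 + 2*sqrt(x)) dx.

-8*sqrt(2)/3 + 8*sqrt(6) + 446896/15

By the power rule, an antiderivative is F(x) = x**6/2 + 3*x**5/5 + 3*x**4/2 + 4*x**(3/2)/3 - x**3/3.
Then F(6) - F(2) = (8*sqrt(6) + 149328/5) - (8*sqrt(2)/3 + 1088/15) = -8*sqrt(2)/3 + 8*sqrt(6) + 446896/15.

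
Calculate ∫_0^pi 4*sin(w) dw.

8

An antiderivative is F(w) = -4*cos(w).
Then F(pi) - F(0) = (4) - (-4) = 8.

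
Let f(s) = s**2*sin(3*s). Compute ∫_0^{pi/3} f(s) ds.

Integrate by parts twice (u = s^2, dv = sin(3*s) ds).
An antiderivative is F(s) = -s**2*cos(3*s)/3 + 2*s*sin(3*s)/9 + 2*cos(3*s)/27.
Then F(pi/3) - F(0) = (-2/27 + pi**2/27) - (2/27) = -4/27 + pi**2/27.

-4/27 + pi**2/27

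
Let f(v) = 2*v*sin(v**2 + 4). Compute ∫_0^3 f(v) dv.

-cos(13) + cos(4)

Let u = v**2 + 4, so du = 2*v dv. When v = 0, u = 4; when v = 3, u = 13.
The integral becomes ∫ sin(u) du from 4 to 13, with antiderivative -cos(u).
Back in v: F(v) = -cos(v**2 + 4).
Then F(3) - F(0) = (-cos(13)) - (-cos(4)) = -cos(13) + cos(4).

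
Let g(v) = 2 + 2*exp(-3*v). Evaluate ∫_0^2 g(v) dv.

An antiderivative is F(v) = 2*v - 2*exp(-3*v)/3.
Then F(2) - F(0) = (4 - 2*exp(-6)/3) - (-2/3) = 14/3 - 2*exp(-6)/3.

14/3 - 2*exp(-6)/3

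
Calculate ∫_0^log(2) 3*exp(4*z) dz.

Let u = exp(z), so du = exp(z) dz. When z = 0, u = 1; when z = log(2), u = 2.
The integral becomes 3·∫ u**3 du from 1 to 2, with antiderivative 3*u**4/4.
Back in z: F(z) = 3*exp(4*z)/4.
Then F(log(2)) - F(0) = (12) - (3/4) = 45/4.

45/4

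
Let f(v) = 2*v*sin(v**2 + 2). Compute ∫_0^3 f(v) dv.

cos(2) - cos(11)

Let u = v**2 + 2, so du = 2*v dv. When v = 0, u = 2; when v = 3, u = 11.
The integral becomes ∫ sin(u) du from 2 to 11, with antiderivative -cos(u).
Back in v: F(v) = -cos(v**2 + 2).
Then F(3) - F(0) = (-cos(11)) - (-cos(2)) = cos(2) - cos(11).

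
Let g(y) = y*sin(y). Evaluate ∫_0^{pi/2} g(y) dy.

1

Integrate by parts once (u = y, dv = sin(y) dy).
An antiderivative is F(y) = -y*cos(y) + sin(y).
Then F(pi/2) - F(0) = (1) - (0) = 1.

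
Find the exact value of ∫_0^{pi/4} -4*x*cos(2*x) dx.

1 - pi/2

Integrate by parts once (u = x, dv = -4*cos(2*x) dx).
An antiderivative is F(x) = -2*x*sin(2*x) - cos(2*x).
Then F(pi/4) - F(0) = (-pi/2) - (-1) = 1 - pi/2.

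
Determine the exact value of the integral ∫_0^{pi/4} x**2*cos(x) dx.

sqrt(2)*(-32 + pi**2 + 8*pi)/32

Integrate by parts twice (u = x^2, dv = cos(x) dx).
An antiderivative is F(x) = x**2*sin(x) + 2*x*cos(x) - 2*sin(x).
Then F(pi/4) - F(0) = (sqrt(2)*(-32 + pi**2 + 8*pi)/32) - (0) = sqrt(2)*(-32 + pi**2 + 8*pi)/32.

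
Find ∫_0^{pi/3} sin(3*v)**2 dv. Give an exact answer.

Use the identity sin^2(3*v) = (1 - cos(6*v))/2.
An antiderivative is F(v) = v/2 - sin(6*v)/12.
Then F(pi/3) - F(0) = (pi/6) - (0) = pi/6.

pi/6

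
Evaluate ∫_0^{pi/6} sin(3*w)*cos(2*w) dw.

Use the identity sin(3*w)cos(2*w) = [sin(5*w) + sin(w)]/2.
An antiderivative is F(w) = -cos(w)/2 - cos(5*w)/10.
Then F(pi/6) - F(0) = (-sqrt(3)/5) - (-3/5) = 3/5 - sqrt(3)/5.

3/5 - sqrt(3)/5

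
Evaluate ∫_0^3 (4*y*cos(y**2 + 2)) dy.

Let u = y**2 + 2, so du = 2*y dy. When y = 0, u = 2; when y = 3, u = 11.
The integral becomes 2·∫ cos(u) du from 2 to 11, with antiderivative 2*sin(u).
Back in y: F(y) = 2*sin(y**2 + 2).
Then F(3) - F(0) = (2*sin(11)) - (2*sin(2)) = 2*sin(11) - 2*sin(2).

2*sin(11) - 2*sin(2)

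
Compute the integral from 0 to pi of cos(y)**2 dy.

pi/2

Use the identity cos^2(y) = (1 + cos(2*y))/2.
An antiderivative is F(y) = y/2 + sin(2*y)/4.
Then F(pi) - F(0) = (pi/2) - (0) = pi/2.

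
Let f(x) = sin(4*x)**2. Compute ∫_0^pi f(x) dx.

Use the identity sin^2(4*x) = (1 - cos(8*x))/2.
An antiderivative is F(x) = x/2 - sin(8*x)/16.
Then F(pi) - F(0) = (pi/2) - (0) = pi/2.

pi/2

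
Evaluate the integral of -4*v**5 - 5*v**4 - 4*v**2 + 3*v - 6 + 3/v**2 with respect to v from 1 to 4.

-15321/4

By the power rule, an antiderivative is F(v) = -2*v**6/3 - v**5 - 4*v**3/3 + 3*v**2/2 - 6*v - 3/v.
Then F(4) - F(1) = (-15363/4) - (-21/2) = -15321/4.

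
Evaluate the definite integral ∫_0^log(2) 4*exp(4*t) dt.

15

Let u = exp(t), so du = exp(t) dt. When t = 0, u = 1; when t = log(2), u = 2.
The integral becomes 4·∫ u**3 du from 1 to 2, with antiderivative u**4.
Back in t: F(t) = exp(4*t).
Then F(log(2)) - F(0) = (16) - (1) = 15.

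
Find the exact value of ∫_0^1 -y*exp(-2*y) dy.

(3 - exp(2))*exp(-2)/4

Integrate by parts once (u = y, dv = -exp(-2*y) dy).
An antiderivative is F(y) = (2*y + 1)*exp(-2*y)/4.
Then F(1) - F(0) = (3*exp(-2)/4) - (1/4) = (3 - exp(2))*exp(-2)/4.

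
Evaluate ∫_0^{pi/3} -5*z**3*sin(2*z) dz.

Integrate by parts 3 times (u = z^3, dv = -5*sin(2*z) dz).
An antiderivative is F(z) = 5*z**3*cos(2*z)/2 - 15*z**2*sin(2*z)/4 - 15*z*cos(2*z)/4 + 15*sin(2*z)/8.
Then F(pi/3) - F(0) = (-5*sqrt(3)*pi**2/24 - 5*pi**3/108 + 15*sqrt(3)/16 + 5*pi/8) - (0) = -5*sqrt(3)*pi**2/24 - 5*pi**3/108 + 15*sqrt(3)/16 + 5*pi/8.

-5*sqrt(3)*pi**2/24 - 5*pi**3/108 + 15*sqrt(3)/16 + 5*pi/8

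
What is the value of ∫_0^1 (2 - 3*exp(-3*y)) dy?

exp(-3) + 1

An antiderivative is F(y) = 2*y + exp(-3*y).
Then F(1) - F(0) = (exp(-3) + 2) - (1) = exp(-3) + 1.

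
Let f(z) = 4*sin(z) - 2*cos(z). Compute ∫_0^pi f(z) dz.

An antiderivative is F(z) = -2*sin(z) - 4*cos(z).
Then F(pi) - F(0) = (4) - (-4) = 8.

8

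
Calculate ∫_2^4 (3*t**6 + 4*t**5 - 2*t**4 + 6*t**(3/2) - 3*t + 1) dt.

65232/7 - 48*sqrt(2)/5

By the power rule, an antiderivative is F(t) = 3*t**7/7 + 2*t**6/3 + 12*t**(5/2)/5 - 2*t**5/5 - 3*t**2/2 + t.
Then F(4) - F(2) = (986956/105) - (48*sqrt(2)/5 + 8476/105) = 65232/7 - 48*sqrt(2)/5.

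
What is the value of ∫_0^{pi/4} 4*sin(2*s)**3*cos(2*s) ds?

1/2

Let u = sin(2*s), so du = 2*cos(2*s) ds. When s = 0, u = 0; when s = pi/4, u = 1.
The integral becomes 2·∫ u**3 du from 0 to 1, with antiderivative u**4/2.
Back in s: F(s) = sin(2*s)**4/2.
Then F(pi/4) - F(0) = (1/2) - (0) = 1/2.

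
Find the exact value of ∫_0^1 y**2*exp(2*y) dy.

Integrate by parts twice (u = y^2, dv = exp(2*y) dy).
An antiderivative is F(y) = (2*y**2 - 2*y + 1)*exp(2*y)/4.
Then F(1) - F(0) = (exp(2)/4) - (1/4) = -1/4 + exp(2)/4.

-1/4 + exp(2)/4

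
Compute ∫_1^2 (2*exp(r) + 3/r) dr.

-2*exp(1) + log(8) + 2*exp(2)

An antiderivative is F(r) = 2*exp(r) + 3*log(r).
Then F(2) - F(1) = (log(8) + 2*exp(2)) - (2*exp(1)) = -2*exp(1) + log(8) + 2*exp(2).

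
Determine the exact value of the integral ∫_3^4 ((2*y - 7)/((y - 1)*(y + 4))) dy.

-3*log(7) - log(3) + 10*log(2)

Factor the denominator: y**2 + 3*y - 4 = (y + 4)(y - 1).
Partial fractions: (2*y - 7)/((y - 1)*(y + 4)) = 3/(y + 4) - 1/(y - 1).
An antiderivative is F(y) = -log(y - 1) + 3*log(y + 4).
Then F(4) - F(3) = (-log(3) + 9*log(2)) - (-log(2) + 3*log(7)) = -3*log(7) - log(3) + 10*log(2).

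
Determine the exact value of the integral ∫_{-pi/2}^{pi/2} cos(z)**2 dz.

pi/2

Use the identity cos^2(z) = (1 + cos(2*z))/2.
An antiderivative is F(z) = z/2 + sin(2*z)/4.
Then F(pi/2) - F(-pi/2) = (pi/4) - (-pi/4) = pi/2.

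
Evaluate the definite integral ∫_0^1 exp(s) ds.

An antiderivative is F(s) = exp(s).
Then F(1) - F(0) = (E) - (1) = -1 + E.

-1 + E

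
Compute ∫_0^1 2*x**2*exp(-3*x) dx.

Integrate by parts twice (u = x^2, dv = 2*exp(-3*x) dx).
An antiderivative is F(x) = (-18*x**2 - 12*x - 4)*exp(-3*x)/27.
Then F(1) - F(0) = (-34*exp(-3)/27) - (-4/27) = 4/27 - 34*exp(-3)/27.

4/27 - 34*exp(-3)/27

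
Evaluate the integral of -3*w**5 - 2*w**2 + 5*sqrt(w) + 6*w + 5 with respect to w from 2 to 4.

By the power rule, an antiderivative is F(w) = -w**6/2 + 10*w**(3/2)/3 - 2*w**3/3 + 3*w**2 + 5*w.
Then F(4) - F(2) = (-1996) - (-46/3 + 20*sqrt(2)/3) = -5942/3 - 20*sqrt(2)/3.

-5942/3 - 20*sqrt(2)/3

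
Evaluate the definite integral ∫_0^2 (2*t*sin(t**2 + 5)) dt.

cos(5) - cos(9)

Let u = t**2 + 5, so du = 2*t dt. When t = 0, u = 5; when t = 2, u = 9.
The integral becomes ∫ sin(u) du from 5 to 9, with antiderivative -cos(u).
Back in t: F(t) = -cos(t**2 + 5).
Then F(2) - F(0) = (-cos(9)) - (-cos(5)) = cos(5) - cos(9).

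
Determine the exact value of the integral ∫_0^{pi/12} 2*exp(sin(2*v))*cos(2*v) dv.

Let u = sin(2*v), so du = 2*cos(2*v) dv. When v = 0, u = 0; when v = pi/12, u = 1/2.
The integral becomes ∫ exp(u) du from 0 to 1/2, with antiderivative exp(u).
Back in v: F(v) = exp(sin(2*v)).
Then F(pi/12) - F(0) = (exp(1/2)) - (1) = -1 + exp(1/2).

-1 + exp(1/2)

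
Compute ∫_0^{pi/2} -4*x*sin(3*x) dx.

Integrate by parts once (u = x, dv = -4*sin(3*x) dx).
An antiderivative is F(x) = 4*x*cos(3*x)/3 - 4*sin(3*x)/9.
Then F(pi/2) - F(0) = (4/9) - (0) = 4/9.

4/9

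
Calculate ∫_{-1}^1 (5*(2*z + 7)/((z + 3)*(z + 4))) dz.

-5*log(3) + 5*log(2) + 5*log(5)

Factor the denominator: z**2 + 7*z + 12 = (z + 4)(z + 3).
Partial fractions: 5*(2*z + 7)/((z + 3)*(z + 4)) = 5/(z + 4) + 5/(z + 3).
An antiderivative is F(z) = 5*log(z + 3) + 5*log(z + 4).
Then F(1) - F(-1) = (10*log(2) + 5*log(5)) - (5*log(2) + 5*log(3)) = -5*log(3) + 5*log(2) + 5*log(5).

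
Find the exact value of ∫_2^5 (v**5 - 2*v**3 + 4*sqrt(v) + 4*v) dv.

-16*sqrt(2)/3 + 40*sqrt(5)/3 + 2331

By the power rule, an antiderivative is F(v) = v**6/6 - v**4/2 + 8*v**(3/2)/3 + 2*v**2.
Then F(5) - F(2) = (40*sqrt(5)/3 + 7025/3) - (16*sqrt(2)/3 + 32/3) = -16*sqrt(2)/3 + 40*sqrt(5)/3 + 2331.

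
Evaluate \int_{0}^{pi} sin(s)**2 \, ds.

pi/2

Use the identity sin^2(s) = (1 - cos(2*s))/2.
An antiderivative is F(s) = s/2 - sin(2*s)/4.
Then F(pi) - F(0) = (pi/2) - (0) = pi/2.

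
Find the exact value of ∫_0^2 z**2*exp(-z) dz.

2 - 10*exp(-2)

Integrate by parts twice (u = z^2, dv = exp(-z) dz).
An antiderivative is F(z) = (-z**2 - 2*z - 2)*exp(-z).
Then F(2) - F(0) = (-10*exp(-2)) - (-2) = 2 - 10*exp(-2).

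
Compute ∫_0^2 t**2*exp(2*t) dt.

Integrate by parts twice (u = t^2, dv = exp(2*t) dt).
An antiderivative is F(t) = (2*t**2 - 2*t + 1)*exp(2*t)/4.
Then F(2) - F(0) = (5*exp(4)/4) - (1/4) = -1/4 + 5*exp(4)/4.

-1/4 + 5*exp(4)/4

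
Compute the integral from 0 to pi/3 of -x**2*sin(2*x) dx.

-sqrt(3)*pi/12 - pi**2/36 + 3/8

Integrate by parts twice (u = x^2, dv = -sin(2*x) dx).
An antiderivative is F(x) = x**2*cos(2*x)/2 - x*sin(2*x)/2 - cos(2*x)/4.
Then F(pi/3) - F(0) = (-sqrt(3)*pi/12 - pi**2/36 + 1/8) - (-1/4) = -sqrt(3)*pi/12 - pi**2/36 + 3/8.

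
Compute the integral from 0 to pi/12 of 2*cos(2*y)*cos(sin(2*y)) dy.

sin(1/2)

Let u = sin(2*y), so du = 2*cos(2*y) dy. When y = 0, u = 0; when y = pi/12, u = 1/2.
The integral becomes ∫ cos(u) du from 0 to 1/2, with antiderivative sin(u).
Back in y: F(y) = sin(sin(2*y)).
Then F(pi/12) - F(0) = (sin(1/2)) - (0) = sin(1/2).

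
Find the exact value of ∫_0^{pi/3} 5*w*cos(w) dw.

Integrate by parts once (u = w, dv = 5*cos(w) dw).
An antiderivative is F(w) = 5*w*sin(w) + 5*cos(w).
Then F(pi/3) - F(0) = (5/2 + 5*sqrt(3)*pi/6) - (5) = -5/2 + 5*sqrt(3)*pi/6.

-5/2 + 5*sqrt(3)*pi/6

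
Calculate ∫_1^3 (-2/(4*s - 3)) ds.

-log(3)

An antiderivative is F(s) = -log(4*s - 3)/2.
Then F(3) - F(1) = (-log(3)) - (0) = -log(3).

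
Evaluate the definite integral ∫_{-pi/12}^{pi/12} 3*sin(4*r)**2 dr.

Use the identity sin^2(4*r) = (1 - cos(8*r))/2.
An antiderivative is F(r) = 3*r/2 - 3*sin(8*r)/16.
Then F(pi/12) - F(-pi/12) = (-3*sqrt(3)/32 + pi/8) - (-pi/8 + 3*sqrt(3)/32) = -3*sqrt(3)/16 + pi/4.

-3*sqrt(3)/16 + pi/4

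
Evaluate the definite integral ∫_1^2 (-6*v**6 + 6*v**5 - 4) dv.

By the power rule, an antiderivative is F(v) = -6*v**7/7 + v**6 - 4*v.
Then F(2) - F(1) = (-376/7) - (-27/7) = -349/7.

-349/7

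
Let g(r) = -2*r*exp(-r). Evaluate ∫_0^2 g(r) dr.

Integrate by parts once (u = r, dv = -2*exp(-r) dr).
An antiderivative is F(r) = (2*r + 2)*exp(-r).
Then F(2) - F(0) = (6*exp(-2)) - (2) = -2 + 6*exp(-2).

-2 + 6*exp(-2)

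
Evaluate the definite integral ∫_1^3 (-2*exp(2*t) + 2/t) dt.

An antiderivative is F(t) = -exp(2*t) + 2*log(t).
Then F(3) - F(1) = (-exp(6) + log(9)) - (-exp(2)) = -exp(6) + log(9) + exp(2).

-exp(6) + log(9) + exp(2)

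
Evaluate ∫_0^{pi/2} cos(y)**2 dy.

pi/4

Use the identity cos^2(y) = (1 + cos(2*y))/2.
An antiderivative is F(y) = y/2 + sin(2*y)/4.
Then F(pi/2) - F(0) = (pi/4) - (0) = pi/4.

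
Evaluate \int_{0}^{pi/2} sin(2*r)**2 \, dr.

Use the identity sin^2(2*r) = (1 - cos(4*r))/2.
An antiderivative is F(r) = r/2 - sin(4*r)/8.
Then F(pi/2) - F(0) = (pi/4) - (0) = pi/4.

pi/4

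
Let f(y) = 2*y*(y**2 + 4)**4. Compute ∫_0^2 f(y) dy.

Let u = y**2 + 4, so du = 2*y dy. When y = 0, u = 4; when y = 2, u = 8.
The integral becomes ∫ u**4 du from 4 to 8, with antiderivative u**5/5.
Back in y: F(y) = (y**2 + 4)**5/5.
Then F(2) - F(0) = (32768/5) - (1024/5) = 31744/5.

31744/5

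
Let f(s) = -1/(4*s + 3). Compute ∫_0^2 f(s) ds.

An antiderivative is F(s) = -log(4*s + 3)/4.
Then F(2) - F(0) = (-log(11)/4) - (-log(3)/4) = -log(11)/4 + log(3)/4.

-log(11)/4 + log(3)/4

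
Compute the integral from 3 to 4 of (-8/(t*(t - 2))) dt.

Factor the denominator: t**2 - 2*t = t(t - 2).
Partial fractions: -8/(t*(t - 2)) = 4/t - 4/(t - 2).
An antiderivative is F(t) = 4*log(t) - 4*log(t - 2).
Then F(4) - F(3) = (log(16)) - (log(81)) = log(16/81).

log(16/81)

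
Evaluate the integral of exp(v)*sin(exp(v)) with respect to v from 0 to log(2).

Let u = exp(v), so du = exp(v) dv. When v = 0, u = 1; when v = log(2), u = 2.
The integral becomes ∫ sin(u) du from 1 to 2, with antiderivative -cos(u).
Back in v: F(v) = -cos(exp(v)).
Then F(log(2)) - F(0) = (-cos(2)) - (-cos(1)) = -cos(2) + cos(1).

-cos(2) + cos(1)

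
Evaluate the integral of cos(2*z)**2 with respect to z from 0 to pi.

Use the identity cos^2(2*z) = (1 + cos(4*z))/2.
An antiderivative is F(z) = z/2 + sin(4*z)/8.
Then F(pi) - F(0) = (pi/2) - (0) = pi/2.

pi/2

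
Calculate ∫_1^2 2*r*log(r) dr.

-3/2 + log(16)

Integrate by parts once (u = ln r, dv = 2*r dr).
An antiderivative is F(r) = r**2*(2*log(r) - 1)/2.
Then F(2) - F(1) = (-2 + log(16)) - (-1/2) = -3/2 + log(16).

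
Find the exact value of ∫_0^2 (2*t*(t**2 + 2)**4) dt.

7744/5

Let u = t**2 + 2, so du = 2*t dt. When t = 0, u = 2; when t = 2, u = 6.
The integral becomes ∫ u**4 du from 2 to 6, with antiderivative u**5/5.
Back in t: F(t) = (t**2 + 2)**5/5.
Then F(2) - F(0) = (7776/5) - (32/5) = 7744/5.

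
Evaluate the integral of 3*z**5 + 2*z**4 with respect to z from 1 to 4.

24567/10

By the power rule, an antiderivative is F(z) = z**6/2 + 2*z**5/5.
Then F(4) - F(1) = (12288/5) - (9/10) = 24567/10.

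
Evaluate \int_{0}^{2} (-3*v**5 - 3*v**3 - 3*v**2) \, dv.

By the power rule, an antiderivative is F(v) = -v**6/2 - 3*v**4/4 - v**3.
Then F(2) - F(0) = (-52) - (0) = -52.

-52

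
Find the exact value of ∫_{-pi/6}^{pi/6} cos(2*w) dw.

An antiderivative is F(w) = sin(2*w)/2.
Then F(pi/6) - F(-pi/6) = (sqrt(3)/4) - (-sqrt(3)/4) = sqrt(3)/2.

sqrt(3)/2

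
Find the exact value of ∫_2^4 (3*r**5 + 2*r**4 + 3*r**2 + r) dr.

12374/5

By the power rule, an antiderivative is F(r) = r**6/2 + 2*r**5/5 + r**3 + r**2/2.
Then F(4) - F(2) = (12648/5) - (274/5) = 12374/5.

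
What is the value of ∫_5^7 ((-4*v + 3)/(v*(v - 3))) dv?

Factor the denominator: v**2 - 3*v = v(v - 3).
Partial fractions: (-4*v + 3)/(v*(v - 3)) = -1/v - 3/(v - 3).
An antiderivative is F(v) = -log(v) - 3*log(v - 3).
Then F(7) - F(5) = (-6*log(2) - log(7)) - (-log(40)) = log(5/56).

log(5/56)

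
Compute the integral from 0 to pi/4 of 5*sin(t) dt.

An antiderivative is F(t) = -5*cos(t).
Then F(pi/4) - F(0) = (-5*sqrt(2)/2) - (-5) = 5 - 5*sqrt(2)/2.

5 - 5*sqrt(2)/2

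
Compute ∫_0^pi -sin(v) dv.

-2

An antiderivative is F(v) = cos(v).
Then F(pi) - F(0) = (-1) - (1) = -2.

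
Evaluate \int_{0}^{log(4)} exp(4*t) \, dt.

255/4

Let u = exp(t), so du = exp(t) dt. When t = 0, u = 1; when t = log(4), u = 4.
The integral becomes ∫ u**3 du from 1 to 4, with antiderivative u**4/4.
Back in t: F(t) = exp(4*t)/4.
Then F(log(4)) - F(0) = (64) - (1/4) = 255/4.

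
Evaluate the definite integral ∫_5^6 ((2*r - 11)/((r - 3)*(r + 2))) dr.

-3*log(7) - log(3) + 10*log(2)

Factor the denominator: r**2 - r - 6 = (r + 2)(r - 3).
Partial fractions: (2*r - 11)/((r - 3)*(r + 2)) = 3/(r + 2) - 1/(r - 3).
An antiderivative is F(r) = -log(r - 3) + 3*log(r + 2).
Then F(6) - F(5) = (-log(3) + 9*log(2)) - (-log(2) + 3*log(7)) = -3*log(7) - log(3) + 10*log(2).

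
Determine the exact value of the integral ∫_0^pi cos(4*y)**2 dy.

Use the identity cos^2(4*y) = (1 + cos(8*y))/2.
An antiderivative is F(y) = y/2 + sin(8*y)/16.
Then F(pi) - F(0) = (pi/2) - (0) = pi/2.

pi/2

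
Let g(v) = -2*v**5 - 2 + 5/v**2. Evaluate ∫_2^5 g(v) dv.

-10383/2

By the power rule, an antiderivative is F(v) = -v**6/3 - 2*v - 5/v.
Then F(5) - F(2) = (-15658/3) - (-167/6) = -10383/2.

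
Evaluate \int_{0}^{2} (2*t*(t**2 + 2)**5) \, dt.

23296/3

Let u = t**2 + 2, so du = 2*t dt. When t = 0, u = 2; when t = 2, u = 6.
The integral becomes ∫ u**5 du from 2 to 6, with antiderivative u**6/6.
Back in t: F(t) = (t**2 + 2)**6/6.
Then F(2) - F(0) = (7776) - (32/3) = 23296/3.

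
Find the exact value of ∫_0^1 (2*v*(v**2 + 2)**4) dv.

Let u = v**2 + 2, so du = 2*v dv. When v = 0, u = 2; when v = 1, u = 3.
The integral becomes ∫ u**4 du from 2 to 3, with antiderivative u**5/5.
Back in v: F(v) = (v**2 + 2)**5/5.
Then F(1) - F(0) = (243/5) - (32/5) = 211/5.

211/5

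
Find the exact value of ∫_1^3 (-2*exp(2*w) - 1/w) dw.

-exp(6) - log(3) + exp(2)

An antiderivative is F(w) = -exp(2*w) - log(w).
Then F(3) - F(1) = (-exp(6) - log(3)) - (-exp(2)) = -exp(6) - log(3) + exp(2).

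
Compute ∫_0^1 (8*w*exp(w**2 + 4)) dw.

Let u = w**2 + 4, so du = 2*w dw. When w = 0, u = 4; when w = 1, u = 5.
The integral becomes 4·∫ exp(u) du from 4 to 5, with antiderivative 4*exp(u).
Back in w: F(w) = 4*exp(w**2 + 4).
Then F(1) - F(0) = (4*exp(5)) - (4*exp(4)) = -4*(1 - exp(1))*exp(4).

-4*(1 - exp(1))*exp(4)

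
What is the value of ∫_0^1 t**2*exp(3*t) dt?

Integrate by parts twice (u = t^2, dv = exp(3*t) dt).
An antiderivative is F(t) = (9*t**2 - 6*t + 2)*exp(3*t)/27.
Then F(1) - F(0) = (5*exp(3)/27) - (2/27) = -2/27 + 5*exp(3)/27.

-2/27 + 5*exp(3)/27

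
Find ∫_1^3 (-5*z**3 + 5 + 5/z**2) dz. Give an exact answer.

-260/3

By the power rule, an antiderivative is F(z) = -5*z**4/4 + 5*z - 5/z.
Then F(3) - F(1) = (-1055/12) - (-5/4) = -260/3.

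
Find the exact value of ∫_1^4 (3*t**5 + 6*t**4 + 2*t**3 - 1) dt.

16998/5

By the power rule, an antiderivative is F(t) = t**6/2 + 6*t**5/5 + t**4/2 - t.
Then F(4) - F(1) = (17004/5) - (6/5) = 16998/5.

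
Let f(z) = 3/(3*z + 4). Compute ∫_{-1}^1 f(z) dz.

An antiderivative is F(z) = log(3*z + 4).
Then F(1) - F(-1) = (log(7)) - (0) = log(7).

log(7)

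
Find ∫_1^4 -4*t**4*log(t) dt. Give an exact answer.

4092/25 - 8192*log(2)/5

Integrate by parts once (u = ln t, dv = -4*t**4 dt).
An antiderivative is F(t) = -4*t**5*(5*log(t) - 1)/25.
Then F(4) - F(1) = (4096/25 - 8192*log(2)/5) - (4/25) = 4092/25 - 8192*log(2)/5.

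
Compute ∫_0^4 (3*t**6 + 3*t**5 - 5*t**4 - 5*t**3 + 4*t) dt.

By the power rule, an antiderivative is F(t) = 3*t**7/7 + t**6/2 - t**5 - 5*t**4/4 + 2*t**2.
Then F(4) - F(0) = (54304/7) - (0) = 54304/7.

54304/7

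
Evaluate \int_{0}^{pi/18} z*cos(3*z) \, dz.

-1/9 + pi/108 + sqrt(3)/18

Integrate by parts once (u = z, dv = cos(3*z) dz).
An antiderivative is F(z) = z*sin(3*z)/3 + cos(3*z)/9.
Then F(pi/18) - F(0) = (pi/108 + sqrt(3)/18) - (1/9) = -1/9 + pi/108 + sqrt(3)/18.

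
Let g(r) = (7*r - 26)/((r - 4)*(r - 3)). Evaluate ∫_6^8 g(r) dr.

Factor the denominator: r**2 - 7*r + 12 = (r - 3)(r - 4).
Partial fractions: (7*r - 26)/((r - 4)*(r - 3)) = 5/(r - 3) + 2/(r - 4).
An antiderivative is F(r) = 2*log(r - 4) + 5*log(r - 3).
Then F(8) - F(6) = (4*log(2) + 5*log(5)) - (2*log(2) + 5*log(3)) = -5*log(3) + 2*log(2) + 5*log(5).

-5*log(3) + 2*log(2) + 5*log(5)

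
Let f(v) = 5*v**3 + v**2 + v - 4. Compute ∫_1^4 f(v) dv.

By the power rule, an antiderivative is F(v) = 5*v**4/4 + v**3/3 + v**2/2 - 4*v.
Then F(4) - F(1) = (1000/3) - (-23/12) = 1341/4.

1341/4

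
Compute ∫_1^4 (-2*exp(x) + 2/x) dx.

-2*exp(4) + 2*log(4) + 2*exp(1)

An antiderivative is F(x) = -2*exp(x) + 2*log(x).
Then F(4) - F(1) = (-2*exp(4) + 2*log(4)) - (-2*exp(1)) = -2*exp(4) + 2*log(4) + 2*exp(1).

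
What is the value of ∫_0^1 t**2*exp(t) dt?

-2 + E

Integrate by parts twice (u = t^2, dv = exp(t) dt).
An antiderivative is F(t) = (t**2 - 2*t + 2)*exp(t).
Then F(1) - F(0) = (E) - (2) = -2 + E.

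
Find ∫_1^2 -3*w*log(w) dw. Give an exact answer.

Integrate by parts once (u = ln w, dv = -3*w dw).
An antiderivative is F(w) = -3*w**2*(2*log(w) - 1)/4.
Then F(2) - F(1) = (3 - log(64)) - (3/4) = 9/4 - log(64).

9/4 - log(64)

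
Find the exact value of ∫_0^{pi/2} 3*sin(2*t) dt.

3

An antiderivative is F(t) = -3*cos(2*t)/2.
Then F(pi/2) - F(0) = (3/2) - (-3/2) = 3.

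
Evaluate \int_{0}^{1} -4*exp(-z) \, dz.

An antiderivative is F(z) = 4*exp(-z).
Then F(1) - F(0) = (4*exp(-1)) - (4) = -4 + 4*exp(-1).

-4 + 4*exp(-1)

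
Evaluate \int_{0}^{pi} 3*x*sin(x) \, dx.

3*pi

Integrate by parts once (u = x, dv = 3*sin(x) dx).
An antiderivative is F(x) = -3*x*cos(x) + 3*sin(x).
Then F(pi) - F(0) = (3*pi) - (0) = 3*pi.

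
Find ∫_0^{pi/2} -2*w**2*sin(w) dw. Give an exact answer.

4 - 2*pi

Integrate by parts twice (u = w^2, dv = -2*sin(w) dw).
An antiderivative is F(w) = 2*w**2*cos(w) - 4*w*sin(w) - 4*cos(w).
Then F(pi/2) - F(0) = (-2*pi) - (-4) = 4 - 2*pi.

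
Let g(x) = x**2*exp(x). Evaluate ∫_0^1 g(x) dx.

Integrate by parts twice (u = x^2, dv = exp(x) dx).
An antiderivative is F(x) = (x**2 - 2*x + 2)*exp(x).
Then F(1) - F(0) = (E) - (2) = -2 + E.

-2 + E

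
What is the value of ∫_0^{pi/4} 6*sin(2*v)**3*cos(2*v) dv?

3/4

Let u = sin(2*v), so du = 2*cos(2*v) dv. When v = 0, u = 0; when v = pi/4, u = 1.
The integral becomes 3·∫ u**3 du from 0 to 1, with antiderivative 3*u**4/4.
Back in v: F(v) = 3*sin(2*v)**4/4.
Then F(pi/4) - F(0) = (3/4) - (0) = 3/4.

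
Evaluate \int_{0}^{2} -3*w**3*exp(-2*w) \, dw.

Integrate by parts 3 times (u = w^3, dv = -3*exp(-2*w) dw).
An antiderivative is F(w) = (12*w**3 + 18*w**2 + 18*w + 9)*exp(-2*w)/8.
Then F(2) - F(0) = (213*exp(-4)/8) - (9/8) = -9/8 + 213*exp(-4)/8.

-9/8 + 213*exp(-4)/8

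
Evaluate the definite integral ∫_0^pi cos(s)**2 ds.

Use the identity cos^2(s) = (1 + cos(2*s))/2.
An antiderivative is F(s) = s/2 + sin(2*s)/4.
Then F(pi) - F(0) = (pi/2) - (0) = pi/2.

pi/2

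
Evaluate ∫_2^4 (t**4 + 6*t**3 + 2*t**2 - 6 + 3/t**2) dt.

By the power rule, an antiderivative is F(t) = t**5/5 + 3*t**4/2 + 2*t**3/3 - 6*t - 3/t.
Then F(4) - F(2) = (36403/60) - (667/30) = 35069/60.

35069/60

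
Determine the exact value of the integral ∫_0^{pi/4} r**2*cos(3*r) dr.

Integrate by parts twice (u = r^2, dv = cos(3*r) dr).
An antiderivative is F(r) = r**2*sin(3*r)/3 + 2*r*cos(3*r)/9 - 2*sin(3*r)/27.
Then F(pi/4) - F(0) = (sqrt(2)*(-24*pi - 32 + 9*pi**2)/864) - (0) = sqrt(2)*(-24*pi - 32 + 9*pi**2)/864.

sqrt(2)*(-24*pi - 32 + 9*pi**2)/864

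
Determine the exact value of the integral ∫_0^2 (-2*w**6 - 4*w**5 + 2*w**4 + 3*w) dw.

-6346/105

By the power rule, an antiderivative is F(w) = -2*w**7/7 - 2*w**6/3 + 2*w**5/5 + 3*w**2/2.
Then F(2) - F(0) = (-6346/105) - (0) = -6346/105.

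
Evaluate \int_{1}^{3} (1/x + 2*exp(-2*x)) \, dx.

-exp(-6) + exp(-2) + log(3)

An antiderivative is F(x) = log(x) - exp(-2*x).
Then F(3) - F(1) = (-exp(-6) + log(3)) - (-exp(-2)) = -exp(-6) + exp(-2) + log(3).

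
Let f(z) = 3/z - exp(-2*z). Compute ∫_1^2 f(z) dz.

An antiderivative is F(z) = 3*log(z) + exp(-2*z)/2.
Then F(2) - F(1) = (exp(-4)/2 + 3*log(2)) - (exp(-2)/2) = (-exp(2) + 1 + 6*exp(4)*log(2))*exp(-4)/2.

(-exp(2) + 1 + 6*exp(4)*log(2))*exp(-4)/2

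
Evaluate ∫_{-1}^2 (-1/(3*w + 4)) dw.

-log(10)/3

An antiderivative is F(w) = -log(3*w + 4)/3.
Then F(2) - F(-1) = (-log(10)/3) - (0) = -log(10)/3.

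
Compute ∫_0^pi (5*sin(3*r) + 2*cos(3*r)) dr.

10/3

An antiderivative is F(r) = 2*sin(3*r)/3 - 5*cos(3*r)/3.
Then F(pi) - F(0) = (5/3) - (-5/3) = 10/3.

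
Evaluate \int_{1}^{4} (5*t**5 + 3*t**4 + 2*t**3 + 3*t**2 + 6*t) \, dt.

21309/5

By the power rule, an antiderivative is F(t) = 5*t**6/6 + 3*t**5/5 + t**4/2 + t**3 + 3*t**2.
Then F(4) - F(1) = (64016/15) - (89/15) = 21309/5.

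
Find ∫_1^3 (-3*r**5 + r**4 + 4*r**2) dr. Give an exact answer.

-4214/15

By the power rule, an antiderivative is F(r) = -r**6/2 + r**5/5 + 4*r**3/3.
Then F(3) - F(1) = (-2799/10) - (31/30) = -4214/15.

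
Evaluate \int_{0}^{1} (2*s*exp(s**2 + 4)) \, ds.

-exp(4) + exp(5)

Let u = s**2 + 4, so du = 2*s ds. When s = 0, u = 4; when s = 1, u = 5.
The integral becomes ∫ exp(u) du from 4 to 5, with antiderivative exp(u).
Back in s: F(s) = exp(s**2 + 4).
Then F(1) - F(0) = (exp(5)) - (exp(4)) = -exp(4) + exp(5).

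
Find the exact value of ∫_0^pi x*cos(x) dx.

-2

Integrate by parts once (u = x, dv = cos(x) dx).
An antiderivative is F(x) = x*sin(x) + cos(x).
Then F(pi) - F(0) = (-1) - (1) = -2.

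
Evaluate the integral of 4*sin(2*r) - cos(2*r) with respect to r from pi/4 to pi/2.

An antiderivative is F(r) = -sin(2*r)/2 - 2*cos(2*r).
Then F(pi/2) - F(pi/4) = (2) - (-1/2) = 5/2.

5/2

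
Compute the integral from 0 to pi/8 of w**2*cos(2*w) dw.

sqrt(2)*(-32 + pi**2 + 8*pi)/256

Integrate by parts twice (u = w^2, dv = cos(2*w) dw).
An antiderivative is F(w) = w**2*sin(2*w)/2 + w*cos(2*w)/2 - sin(2*w)/4.
Then F(pi/8) - F(0) = (sqrt(2)*(-32 + pi**2 + 8*pi)/256) - (0) = sqrt(2)*(-32 + pi**2 + 8*pi)/256.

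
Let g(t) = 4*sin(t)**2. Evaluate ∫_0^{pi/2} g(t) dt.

Use the identity sin^2(t) = (1 - cos(2*t))/2.
An antiderivative is F(t) = 2*t - sin(2*t).
Then F(pi/2) - F(0) = (pi) - (0) = pi.

pi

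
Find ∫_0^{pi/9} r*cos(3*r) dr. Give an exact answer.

Integrate by parts once (u = r, dv = cos(3*r) dr).
An antiderivative is F(r) = r*sin(3*r)/3 + cos(3*r)/9.
Then F(pi/9) - F(0) = (1/18 + sqrt(3)*pi/54) - (1/9) = -1/18 + sqrt(3)*pi/54.

-1/18 + sqrt(3)*pi/54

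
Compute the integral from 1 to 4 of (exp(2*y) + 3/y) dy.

An antiderivative is F(y) = exp(2*y)/2 + 3*log(y).
Then F(4) - F(1) = (log(64) + exp(8)/2) - (exp(2)/2) = -exp(2)/2 + log(64) + exp(8)/2.

-exp(2)/2 + log(64) + exp(8)/2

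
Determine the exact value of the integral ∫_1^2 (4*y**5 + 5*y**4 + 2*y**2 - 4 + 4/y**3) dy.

By the power rule, an antiderivative is F(y) = 2*y**6/3 + y**5 + 2*y**3/3 - 4*y - 2/y**2.
Then F(2) - F(1) = (143/2) - (-11/3) = 451/6.

451/6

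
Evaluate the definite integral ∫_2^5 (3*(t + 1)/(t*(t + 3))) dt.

log(32/5)

Factor the denominator: t**2 + 3*t = (t + 3)t.
Partial fractions: 3*(t + 1)/(t*(t + 3)) = 2/(t + 3) + 1/t.
An antiderivative is F(t) = log(t) + 2*log(t + 3).
Then F(5) - F(2) = (log(5) + 6*log(2)) - (log(50)) = log(32/5).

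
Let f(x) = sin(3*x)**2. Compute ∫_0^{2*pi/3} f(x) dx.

pi/3

Use the identity sin^2(3*x) = (1 - cos(6*x))/2.
An antiderivative is F(x) = x/2 - sin(6*x)/12.
Then F(2*pi/3) - F(0) = (pi/3) - (0) = pi/3.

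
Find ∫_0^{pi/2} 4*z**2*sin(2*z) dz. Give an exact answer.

-2 + pi**2/2

Integrate by parts twice (u = z^2, dv = 4*sin(2*z) dz).
An antiderivative is F(z) = -2*z**2*cos(2*z) + 2*z*sin(2*z) + cos(2*z).
Then F(pi/2) - F(0) = (-1 + pi**2/2) - (1) = -2 + pi**2/2.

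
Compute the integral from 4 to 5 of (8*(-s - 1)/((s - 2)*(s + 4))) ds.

Factor the denominator: s**2 + 2*s - 8 = (s + 4)(s - 2).
Partial fractions: 8*(-s - 1)/((s - 2)*(s + 4)) = -4/(s + 4) - 4/(s - 2).
An antiderivative is F(s) = -4*log(s - 2) - 4*log(s + 4).
Then F(5) - F(4) = (-12*log(3)) - (-16*log(2)) = -12*log(3) + 16*log(2).

-12*log(3) + 16*log(2)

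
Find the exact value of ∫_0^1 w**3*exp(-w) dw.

Integrate by parts 3 times (u = w^3, dv = exp(-w) dw).
An antiderivative is F(w) = (-w**3 - 3*w**2 - 6*w - 6)*exp(-w).
Then F(1) - F(0) = (-16*exp(-1)) - (-6) = 6 - 16*exp(-1).

6 - 16*exp(-1)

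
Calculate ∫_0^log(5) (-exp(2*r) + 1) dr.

-12 + log(5)

An antiderivative is F(r) = -exp(2*r)/2 + r.
Then F(log(5)) - F(0) = (-25/2 + log(5)) - (-1/2) = -12 + log(5).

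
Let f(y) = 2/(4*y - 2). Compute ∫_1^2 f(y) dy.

log(3)/2

An antiderivative is F(y) = log(4*y - 2)/2.
Then F(2) - F(1) = (log(6)/2) - (log(2)/2) = log(3)/2.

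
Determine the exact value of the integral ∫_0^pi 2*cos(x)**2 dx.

pi

Use the identity cos^2(x) = (1 + cos(2*x))/2.
An antiderivative is F(x) = x + sin(2*x)/2.
Then F(pi) - F(0) = (pi) - (0) = pi.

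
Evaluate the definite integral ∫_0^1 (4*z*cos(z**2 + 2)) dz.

Let u = z**2 + 2, so du = 2*z dz. When z = 0, u = 2; when z = 1, u = 3.
The integral becomes 2·∫ cos(u) du from 2 to 3, with antiderivative 2*sin(u).
Back in z: F(z) = 2*sin(z**2 + 2).
Then F(1) - F(0) = (2*sin(3)) - (2*sin(2)) = -2*sin(2) + 2*sin(3).

-2*sin(2) + 2*sin(3)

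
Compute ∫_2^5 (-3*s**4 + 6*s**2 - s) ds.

By the power rule, an antiderivative is F(s) = -3*s**5/5 + 2*s**3 - s**2/2.
Then F(5) - F(2) = (-3275/2) - (-26/5) = -16323/10.

-16323/10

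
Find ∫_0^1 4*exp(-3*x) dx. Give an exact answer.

An antiderivative is F(x) = -4*exp(-3*x)/3.
Then F(1) - F(0) = (-4*exp(-3)/3) - (-4/3) = 4/3 - 4*exp(-3)/3.

4/3 - 4*exp(-3)/3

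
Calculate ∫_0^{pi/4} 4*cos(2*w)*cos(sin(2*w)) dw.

Let u = sin(2*w), so du = 2*cos(2*w) dw. When w = 0, u = 0; when w = pi/4, u = 1.
The integral becomes 2·∫ cos(u) du from 0 to 1, with antiderivative 2*sin(u).
Back in w: F(w) = 2*sin(sin(2*w)).
Then F(pi/4) - F(0) = (2*sin(1)) - (0) = 2*sin(1).

2*sin(1)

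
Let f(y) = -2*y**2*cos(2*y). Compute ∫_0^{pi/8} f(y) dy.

sqrt(2)*(-8*pi - pi**2 + 32)/128

Integrate by parts twice (u = y^2, dv = -2*cos(2*y) dy).
An antiderivative is F(y) = -y**2*sin(2*y) - y*cos(2*y) + sin(2*y)/2.
Then F(pi/8) - F(0) = (sqrt(2)*(-8*pi - pi**2 + 32)/128) - (0) = sqrt(2)*(-8*pi - pi**2 + 32)/128.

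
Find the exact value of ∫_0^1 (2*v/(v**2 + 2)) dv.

log(3/2)

Let u = v**2 + 2, so du = 2*v dv. When v = 0, u = 2; when v = 1, u = 3.
The integral becomes ∫ 1/u du from 2 to 3, with antiderivative log(u).
Back in v: F(v) = log(v**2 + 2).
Then F(1) - F(0) = (log(3)) - (log(2)) = log(3/2).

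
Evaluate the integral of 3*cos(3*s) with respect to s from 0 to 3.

Let u = 3*s, so du = 3 ds. When s = 0, u = 0; when s = 3, u = 9.
The integral becomes ∫ cos(u) du from 0 to 9, with antiderivative sin(u).
Back in s: F(s) = sin(3*s).
Then F(3) - F(0) = (sin(9)) - (0) = sin(9).

sin(9)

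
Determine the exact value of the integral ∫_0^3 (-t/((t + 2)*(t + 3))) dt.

Factor the denominator: t**2 + 5*t + 6 = (t + 3)(t + 2).
Partial fractions: -t/((t + 2)*(t + 3)) = -3/(t + 3) + 2/(t + 2).
An antiderivative is F(t) = 2*log(t + 2) - 3*log(t + 3).
Then F(3) - F(0) = (-3*log(3) - 3*log(2) + 2*log(5)) - (log(4/27)) = log(25/32).

log(25/32)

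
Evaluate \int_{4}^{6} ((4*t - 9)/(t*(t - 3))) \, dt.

log(81/8)

Factor the denominator: t**2 - 3*t = t(t - 3).
Partial fractions: (4*t - 9)/(t*(t - 3)) = 3/t + 1/(t - 3).
An antiderivative is F(t) = 3*log(t) + log(t - 3).
Then F(6) - F(4) = (3*log(2) + 4*log(3)) - (log(64)) = log(81/8).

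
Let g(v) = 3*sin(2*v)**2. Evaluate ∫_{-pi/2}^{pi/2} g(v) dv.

3*pi/2

Use the identity sin^2(2*v) = (1 - cos(4*v))/2.
An antiderivative is F(v) = 3*v/2 - 3*sin(4*v)/8.
Then F(pi/2) - F(-pi/2) = (3*pi/4) - (-3*pi/4) = 3*pi/2.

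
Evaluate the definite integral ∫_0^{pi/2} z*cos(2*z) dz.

Integrate by parts once (u = z, dv = cos(2*z) dz).
An antiderivative is F(z) = z*sin(2*z)/2 + cos(2*z)/4.
Then F(pi/2) - F(0) = (-1/4) - (1/4) = -1/2.

-1/2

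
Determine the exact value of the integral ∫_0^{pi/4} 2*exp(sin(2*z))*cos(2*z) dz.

Let u = sin(2*z), so du = 2*cos(2*z) dz. When z = 0, u = 0; when z = pi/4, u = 1.
The integral becomes ∫ exp(u) du from 0 to 1, with antiderivative exp(u).
Back in z: F(z) = exp(sin(2*z)).
Then F(pi/4) - F(0) = (E) - (1) = -1 + E.

-1 + E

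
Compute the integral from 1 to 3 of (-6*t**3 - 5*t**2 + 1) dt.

-484/3

By the power rule, an antiderivative is F(t) = -3*t**4/2 - 5*t**3/3 + t.
Then F(3) - F(1) = (-327/2) - (-13/6) = -484/3.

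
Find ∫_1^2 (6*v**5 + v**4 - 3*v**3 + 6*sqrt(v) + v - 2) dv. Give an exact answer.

8*sqrt(2) + 1069/20

By the power rule, an antiderivative is F(v) = v**6 + v**5/5 - 3*v**4/4 + 4*v**(3/2) + v**2/2 - 2*v.
Then F(2) - F(1) = (8*sqrt(2) + 282/5) - (59/20) = 8*sqrt(2) + 1069/20.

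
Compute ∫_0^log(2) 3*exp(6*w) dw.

63/2

Let u = exp(w), so du = exp(w) dw. When w = 0, u = 1; when w = log(2), u = 2.
The integral becomes 3·∫ u**5 du from 1 to 2, with antiderivative u**6/2.
Back in w: F(w) = exp(6*w)/2.
Then F(log(2)) - F(0) = (32) - (1/2) = 63/2.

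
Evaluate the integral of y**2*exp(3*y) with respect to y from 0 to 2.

Integrate by parts twice (u = y^2, dv = exp(3*y) dy).
An antiderivative is F(y) = (9*y**2 - 6*y + 2)*exp(3*y)/27.
Then F(2) - F(0) = (26*exp(6)/27) - (2/27) = -2/27 + 26*exp(6)/27.

-2/27 + 26*exp(6)/27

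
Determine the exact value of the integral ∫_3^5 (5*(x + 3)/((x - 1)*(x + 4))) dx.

-log(7) + 2*log(3) + 4*log(2)

Factor the denominator: x**2 + 3*x - 4 = (x + 4)(x - 1).
Partial fractions: 5*(x + 3)/((x - 1)*(x + 4)) = 1/(x + 4) + 4/(x - 1).
An antiderivative is F(x) = 4*log(x - 1) + log(x + 4).
Then F(5) - F(3) = (2*log(3) + 8*log(2)) - (log(7) + 4*log(2)) = -log(7) + 2*log(3) + 4*log(2).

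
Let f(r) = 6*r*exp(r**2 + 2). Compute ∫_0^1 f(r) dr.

-3*(1 - exp(1))*exp(2)

Let u = r**2 + 2, so du = 2*r dr. When r = 0, u = 2; when r = 1, u = 3.
The integral becomes 3·∫ exp(u) du from 2 to 3, with antiderivative 3*exp(u).
Back in r: F(r) = 3*exp(r**2 + 2).
Then F(1) - F(0) = (3*exp(3)) - (3*exp(2)) = -3*(1 - exp(1))*exp(2).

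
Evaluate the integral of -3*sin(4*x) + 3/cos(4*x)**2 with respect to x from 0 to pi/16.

3*sqrt(2)/8

An antiderivative is F(x) = 3*cos(4*x)/4 + 3*tan(4*x)/4.
Then F(pi/16) - F(0) = (3*sqrt(2)/8 + 3/4) - (3/4) = 3*sqrt(2)/8.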